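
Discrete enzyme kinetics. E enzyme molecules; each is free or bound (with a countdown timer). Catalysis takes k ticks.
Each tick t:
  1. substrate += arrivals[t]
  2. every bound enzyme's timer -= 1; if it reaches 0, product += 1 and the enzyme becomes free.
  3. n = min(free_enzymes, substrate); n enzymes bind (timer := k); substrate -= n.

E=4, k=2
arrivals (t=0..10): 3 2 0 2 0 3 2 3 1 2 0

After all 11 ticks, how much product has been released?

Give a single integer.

Answer: 15

Derivation:
t=0: arr=3 -> substrate=0 bound=3 product=0
t=1: arr=2 -> substrate=1 bound=4 product=0
t=2: arr=0 -> substrate=0 bound=2 product=3
t=3: arr=2 -> substrate=0 bound=3 product=4
t=4: arr=0 -> substrate=0 bound=2 product=5
t=5: arr=3 -> substrate=0 bound=3 product=7
t=6: arr=2 -> substrate=1 bound=4 product=7
t=7: arr=3 -> substrate=1 bound=4 product=10
t=8: arr=1 -> substrate=1 bound=4 product=11
t=9: arr=2 -> substrate=0 bound=4 product=14
t=10: arr=0 -> substrate=0 bound=3 product=15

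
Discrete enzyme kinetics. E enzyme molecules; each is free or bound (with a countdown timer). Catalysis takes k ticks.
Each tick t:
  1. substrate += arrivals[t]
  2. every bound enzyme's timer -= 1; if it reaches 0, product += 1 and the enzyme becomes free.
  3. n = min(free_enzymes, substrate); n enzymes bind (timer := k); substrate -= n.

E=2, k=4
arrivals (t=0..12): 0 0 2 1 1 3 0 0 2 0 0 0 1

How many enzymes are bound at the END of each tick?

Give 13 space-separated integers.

t=0: arr=0 -> substrate=0 bound=0 product=0
t=1: arr=0 -> substrate=0 bound=0 product=0
t=2: arr=2 -> substrate=0 bound=2 product=0
t=3: arr=1 -> substrate=1 bound=2 product=0
t=4: arr=1 -> substrate=2 bound=2 product=0
t=5: arr=3 -> substrate=5 bound=2 product=0
t=6: arr=0 -> substrate=3 bound=2 product=2
t=7: arr=0 -> substrate=3 bound=2 product=2
t=8: arr=2 -> substrate=5 bound=2 product=2
t=9: arr=0 -> substrate=5 bound=2 product=2
t=10: arr=0 -> substrate=3 bound=2 product=4
t=11: arr=0 -> substrate=3 bound=2 product=4
t=12: arr=1 -> substrate=4 bound=2 product=4

Answer: 0 0 2 2 2 2 2 2 2 2 2 2 2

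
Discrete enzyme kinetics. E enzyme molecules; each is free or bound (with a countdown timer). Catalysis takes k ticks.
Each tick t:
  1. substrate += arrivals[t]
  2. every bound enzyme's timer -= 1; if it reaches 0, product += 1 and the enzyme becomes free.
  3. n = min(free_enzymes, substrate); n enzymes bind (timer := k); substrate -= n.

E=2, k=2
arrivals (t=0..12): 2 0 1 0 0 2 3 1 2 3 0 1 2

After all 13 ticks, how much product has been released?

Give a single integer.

t=0: arr=2 -> substrate=0 bound=2 product=0
t=1: arr=0 -> substrate=0 bound=2 product=0
t=2: arr=1 -> substrate=0 bound=1 product=2
t=3: arr=0 -> substrate=0 bound=1 product=2
t=4: arr=0 -> substrate=0 bound=0 product=3
t=5: arr=2 -> substrate=0 bound=2 product=3
t=6: arr=3 -> substrate=3 bound=2 product=3
t=7: arr=1 -> substrate=2 bound=2 product=5
t=8: arr=2 -> substrate=4 bound=2 product=5
t=9: arr=3 -> substrate=5 bound=2 product=7
t=10: arr=0 -> substrate=5 bound=2 product=7
t=11: arr=1 -> substrate=4 bound=2 product=9
t=12: arr=2 -> substrate=6 bound=2 product=9

Answer: 9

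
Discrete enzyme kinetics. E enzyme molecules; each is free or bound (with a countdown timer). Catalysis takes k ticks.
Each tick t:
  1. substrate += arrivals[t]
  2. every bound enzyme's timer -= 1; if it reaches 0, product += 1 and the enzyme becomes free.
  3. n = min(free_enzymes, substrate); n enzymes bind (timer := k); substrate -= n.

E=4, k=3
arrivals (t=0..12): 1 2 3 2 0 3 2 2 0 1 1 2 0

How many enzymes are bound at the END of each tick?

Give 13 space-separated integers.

t=0: arr=1 -> substrate=0 bound=1 product=0
t=1: arr=2 -> substrate=0 bound=3 product=0
t=2: arr=3 -> substrate=2 bound=4 product=0
t=3: arr=2 -> substrate=3 bound=4 product=1
t=4: arr=0 -> substrate=1 bound=4 product=3
t=5: arr=3 -> substrate=3 bound=4 product=4
t=6: arr=2 -> substrate=4 bound=4 product=5
t=7: arr=2 -> substrate=4 bound=4 product=7
t=8: arr=0 -> substrate=3 bound=4 product=8
t=9: arr=1 -> substrate=3 bound=4 product=9
t=10: arr=1 -> substrate=2 bound=4 product=11
t=11: arr=2 -> substrate=3 bound=4 product=12
t=12: arr=0 -> substrate=2 bound=4 product=13

Answer: 1 3 4 4 4 4 4 4 4 4 4 4 4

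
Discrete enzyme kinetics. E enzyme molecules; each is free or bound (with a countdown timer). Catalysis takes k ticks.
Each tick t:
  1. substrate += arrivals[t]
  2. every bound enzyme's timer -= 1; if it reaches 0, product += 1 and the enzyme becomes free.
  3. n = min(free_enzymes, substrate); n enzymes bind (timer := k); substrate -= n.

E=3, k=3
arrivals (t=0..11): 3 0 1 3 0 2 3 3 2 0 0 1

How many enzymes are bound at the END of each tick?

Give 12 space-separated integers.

t=0: arr=3 -> substrate=0 bound=3 product=0
t=1: arr=0 -> substrate=0 bound=3 product=0
t=2: arr=1 -> substrate=1 bound=3 product=0
t=3: arr=3 -> substrate=1 bound=3 product=3
t=4: arr=0 -> substrate=1 bound=3 product=3
t=5: arr=2 -> substrate=3 bound=3 product=3
t=6: arr=3 -> substrate=3 bound=3 product=6
t=7: arr=3 -> substrate=6 bound=3 product=6
t=8: arr=2 -> substrate=8 bound=3 product=6
t=9: arr=0 -> substrate=5 bound=3 product=9
t=10: arr=0 -> substrate=5 bound=3 product=9
t=11: arr=1 -> substrate=6 bound=3 product=9

Answer: 3 3 3 3 3 3 3 3 3 3 3 3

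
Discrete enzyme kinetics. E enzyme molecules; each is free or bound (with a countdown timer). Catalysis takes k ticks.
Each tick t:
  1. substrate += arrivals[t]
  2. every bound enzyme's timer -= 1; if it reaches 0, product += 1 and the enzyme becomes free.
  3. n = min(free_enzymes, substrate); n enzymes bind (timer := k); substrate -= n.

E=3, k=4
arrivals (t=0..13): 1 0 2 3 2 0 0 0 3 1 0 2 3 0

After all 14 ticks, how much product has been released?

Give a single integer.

Answer: 7

Derivation:
t=0: arr=1 -> substrate=0 bound=1 product=0
t=1: arr=0 -> substrate=0 bound=1 product=0
t=2: arr=2 -> substrate=0 bound=3 product=0
t=3: arr=3 -> substrate=3 bound=3 product=0
t=4: arr=2 -> substrate=4 bound=3 product=1
t=5: arr=0 -> substrate=4 bound=3 product=1
t=6: arr=0 -> substrate=2 bound=3 product=3
t=7: arr=0 -> substrate=2 bound=3 product=3
t=8: arr=3 -> substrate=4 bound=3 product=4
t=9: arr=1 -> substrate=5 bound=3 product=4
t=10: arr=0 -> substrate=3 bound=3 product=6
t=11: arr=2 -> substrate=5 bound=3 product=6
t=12: arr=3 -> substrate=7 bound=3 product=7
t=13: arr=0 -> substrate=7 bound=3 product=7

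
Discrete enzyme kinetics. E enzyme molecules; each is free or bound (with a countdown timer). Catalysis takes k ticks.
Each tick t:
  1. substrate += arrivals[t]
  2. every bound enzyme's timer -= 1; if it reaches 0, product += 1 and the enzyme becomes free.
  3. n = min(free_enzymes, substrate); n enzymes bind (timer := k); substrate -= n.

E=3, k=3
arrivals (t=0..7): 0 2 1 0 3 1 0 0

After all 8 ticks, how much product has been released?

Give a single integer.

t=0: arr=0 -> substrate=0 bound=0 product=0
t=1: arr=2 -> substrate=0 bound=2 product=0
t=2: arr=1 -> substrate=0 bound=3 product=0
t=3: arr=0 -> substrate=0 bound=3 product=0
t=4: arr=3 -> substrate=1 bound=3 product=2
t=5: arr=1 -> substrate=1 bound=3 product=3
t=6: arr=0 -> substrate=1 bound=3 product=3
t=7: arr=0 -> substrate=0 bound=2 product=5

Answer: 5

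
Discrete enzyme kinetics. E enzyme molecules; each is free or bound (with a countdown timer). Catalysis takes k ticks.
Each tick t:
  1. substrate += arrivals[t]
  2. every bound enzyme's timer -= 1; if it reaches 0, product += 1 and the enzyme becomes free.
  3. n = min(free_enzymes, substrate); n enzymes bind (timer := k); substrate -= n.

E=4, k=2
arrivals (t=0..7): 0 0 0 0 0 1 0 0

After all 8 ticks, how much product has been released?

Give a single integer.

t=0: arr=0 -> substrate=0 bound=0 product=0
t=1: arr=0 -> substrate=0 bound=0 product=0
t=2: arr=0 -> substrate=0 bound=0 product=0
t=3: arr=0 -> substrate=0 bound=0 product=0
t=4: arr=0 -> substrate=0 bound=0 product=0
t=5: arr=1 -> substrate=0 bound=1 product=0
t=6: arr=0 -> substrate=0 bound=1 product=0
t=7: arr=0 -> substrate=0 bound=0 product=1

Answer: 1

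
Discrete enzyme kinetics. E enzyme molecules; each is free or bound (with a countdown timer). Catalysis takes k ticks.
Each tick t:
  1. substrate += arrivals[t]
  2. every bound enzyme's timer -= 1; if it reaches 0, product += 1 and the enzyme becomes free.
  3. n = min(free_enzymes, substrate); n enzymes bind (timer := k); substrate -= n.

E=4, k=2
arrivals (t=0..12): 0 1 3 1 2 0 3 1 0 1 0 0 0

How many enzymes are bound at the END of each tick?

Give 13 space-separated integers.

t=0: arr=0 -> substrate=0 bound=0 product=0
t=1: arr=1 -> substrate=0 bound=1 product=0
t=2: arr=3 -> substrate=0 bound=4 product=0
t=3: arr=1 -> substrate=0 bound=4 product=1
t=4: arr=2 -> substrate=0 bound=3 product=4
t=5: arr=0 -> substrate=0 bound=2 product=5
t=6: arr=3 -> substrate=0 bound=3 product=7
t=7: arr=1 -> substrate=0 bound=4 product=7
t=8: arr=0 -> substrate=0 bound=1 product=10
t=9: arr=1 -> substrate=0 bound=1 product=11
t=10: arr=0 -> substrate=0 bound=1 product=11
t=11: arr=0 -> substrate=0 bound=0 product=12
t=12: arr=0 -> substrate=0 bound=0 product=12

Answer: 0 1 4 4 3 2 3 4 1 1 1 0 0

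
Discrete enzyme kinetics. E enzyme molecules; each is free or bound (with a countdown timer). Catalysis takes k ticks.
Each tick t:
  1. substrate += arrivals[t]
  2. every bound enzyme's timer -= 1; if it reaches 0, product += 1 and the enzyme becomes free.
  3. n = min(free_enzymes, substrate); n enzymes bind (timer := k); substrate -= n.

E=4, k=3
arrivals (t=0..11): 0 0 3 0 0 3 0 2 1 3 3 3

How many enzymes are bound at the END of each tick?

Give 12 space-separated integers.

t=0: arr=0 -> substrate=0 bound=0 product=0
t=1: arr=0 -> substrate=0 bound=0 product=0
t=2: arr=3 -> substrate=0 bound=3 product=0
t=3: arr=0 -> substrate=0 bound=3 product=0
t=4: arr=0 -> substrate=0 bound=3 product=0
t=5: arr=3 -> substrate=0 bound=3 product=3
t=6: arr=0 -> substrate=0 bound=3 product=3
t=7: arr=2 -> substrate=1 bound=4 product=3
t=8: arr=1 -> substrate=0 bound=3 product=6
t=9: arr=3 -> substrate=2 bound=4 product=6
t=10: arr=3 -> substrate=4 bound=4 product=7
t=11: arr=3 -> substrate=5 bound=4 product=9

Answer: 0 0 3 3 3 3 3 4 3 4 4 4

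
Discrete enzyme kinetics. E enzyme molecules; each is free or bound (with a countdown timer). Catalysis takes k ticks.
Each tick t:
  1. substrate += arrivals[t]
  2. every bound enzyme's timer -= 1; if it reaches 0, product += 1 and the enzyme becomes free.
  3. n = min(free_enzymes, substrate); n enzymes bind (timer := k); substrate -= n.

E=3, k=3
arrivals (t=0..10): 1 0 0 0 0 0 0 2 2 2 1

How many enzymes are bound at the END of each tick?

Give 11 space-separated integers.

Answer: 1 1 1 0 0 0 0 2 3 3 3

Derivation:
t=0: arr=1 -> substrate=0 bound=1 product=0
t=1: arr=0 -> substrate=0 bound=1 product=0
t=2: arr=0 -> substrate=0 bound=1 product=0
t=3: arr=0 -> substrate=0 bound=0 product=1
t=4: arr=0 -> substrate=0 bound=0 product=1
t=5: arr=0 -> substrate=0 bound=0 product=1
t=6: arr=0 -> substrate=0 bound=0 product=1
t=7: arr=2 -> substrate=0 bound=2 product=1
t=8: arr=2 -> substrate=1 bound=3 product=1
t=9: arr=2 -> substrate=3 bound=3 product=1
t=10: arr=1 -> substrate=2 bound=3 product=3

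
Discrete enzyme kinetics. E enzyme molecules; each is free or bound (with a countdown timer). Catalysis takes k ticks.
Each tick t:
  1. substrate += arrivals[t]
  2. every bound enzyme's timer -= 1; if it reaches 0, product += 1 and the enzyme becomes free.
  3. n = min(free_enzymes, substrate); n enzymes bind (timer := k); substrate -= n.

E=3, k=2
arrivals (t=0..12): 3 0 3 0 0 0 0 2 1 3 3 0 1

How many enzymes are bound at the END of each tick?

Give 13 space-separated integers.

Answer: 3 3 3 3 0 0 0 2 3 3 3 3 3

Derivation:
t=0: arr=3 -> substrate=0 bound=3 product=0
t=1: arr=0 -> substrate=0 bound=3 product=0
t=2: arr=3 -> substrate=0 bound=3 product=3
t=3: arr=0 -> substrate=0 bound=3 product=3
t=4: arr=0 -> substrate=0 bound=0 product=6
t=5: arr=0 -> substrate=0 bound=0 product=6
t=6: arr=0 -> substrate=0 bound=0 product=6
t=7: arr=2 -> substrate=0 bound=2 product=6
t=8: arr=1 -> substrate=0 bound=3 product=6
t=9: arr=3 -> substrate=1 bound=3 product=8
t=10: arr=3 -> substrate=3 bound=3 product=9
t=11: arr=0 -> substrate=1 bound=3 product=11
t=12: arr=1 -> substrate=1 bound=3 product=12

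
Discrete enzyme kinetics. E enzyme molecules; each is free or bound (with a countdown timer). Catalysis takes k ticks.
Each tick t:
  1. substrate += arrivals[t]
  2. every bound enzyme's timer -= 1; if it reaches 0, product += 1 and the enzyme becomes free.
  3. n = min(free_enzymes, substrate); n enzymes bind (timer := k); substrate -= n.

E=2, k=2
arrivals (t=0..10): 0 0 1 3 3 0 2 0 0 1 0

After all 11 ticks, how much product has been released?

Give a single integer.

t=0: arr=0 -> substrate=0 bound=0 product=0
t=1: arr=0 -> substrate=0 bound=0 product=0
t=2: arr=1 -> substrate=0 bound=1 product=0
t=3: arr=3 -> substrate=2 bound=2 product=0
t=4: arr=3 -> substrate=4 bound=2 product=1
t=5: arr=0 -> substrate=3 bound=2 product=2
t=6: arr=2 -> substrate=4 bound=2 product=3
t=7: arr=0 -> substrate=3 bound=2 product=4
t=8: arr=0 -> substrate=2 bound=2 product=5
t=9: arr=1 -> substrate=2 bound=2 product=6
t=10: arr=0 -> substrate=1 bound=2 product=7

Answer: 7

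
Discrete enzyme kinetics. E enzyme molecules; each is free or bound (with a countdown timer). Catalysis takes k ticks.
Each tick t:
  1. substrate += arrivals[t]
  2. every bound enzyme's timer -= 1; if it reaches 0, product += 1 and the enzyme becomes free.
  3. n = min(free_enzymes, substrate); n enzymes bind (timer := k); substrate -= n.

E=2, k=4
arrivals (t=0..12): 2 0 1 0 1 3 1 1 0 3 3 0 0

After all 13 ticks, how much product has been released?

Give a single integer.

t=0: arr=2 -> substrate=0 bound=2 product=0
t=1: arr=0 -> substrate=0 bound=2 product=0
t=2: arr=1 -> substrate=1 bound=2 product=0
t=3: arr=0 -> substrate=1 bound=2 product=0
t=4: arr=1 -> substrate=0 bound=2 product=2
t=5: arr=3 -> substrate=3 bound=2 product=2
t=6: arr=1 -> substrate=4 bound=2 product=2
t=7: arr=1 -> substrate=5 bound=2 product=2
t=8: arr=0 -> substrate=3 bound=2 product=4
t=9: arr=3 -> substrate=6 bound=2 product=4
t=10: arr=3 -> substrate=9 bound=2 product=4
t=11: arr=0 -> substrate=9 bound=2 product=4
t=12: arr=0 -> substrate=7 bound=2 product=6

Answer: 6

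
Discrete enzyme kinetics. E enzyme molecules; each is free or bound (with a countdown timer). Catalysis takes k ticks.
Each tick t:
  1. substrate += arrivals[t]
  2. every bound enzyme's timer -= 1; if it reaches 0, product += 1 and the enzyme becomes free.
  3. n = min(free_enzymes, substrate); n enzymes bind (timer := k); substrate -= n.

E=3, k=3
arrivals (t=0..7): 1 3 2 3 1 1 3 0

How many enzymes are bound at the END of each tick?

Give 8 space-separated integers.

t=0: arr=1 -> substrate=0 bound=1 product=0
t=1: arr=3 -> substrate=1 bound=3 product=0
t=2: arr=2 -> substrate=3 bound=3 product=0
t=3: arr=3 -> substrate=5 bound=3 product=1
t=4: arr=1 -> substrate=4 bound=3 product=3
t=5: arr=1 -> substrate=5 bound=3 product=3
t=6: arr=3 -> substrate=7 bound=3 product=4
t=7: arr=0 -> substrate=5 bound=3 product=6

Answer: 1 3 3 3 3 3 3 3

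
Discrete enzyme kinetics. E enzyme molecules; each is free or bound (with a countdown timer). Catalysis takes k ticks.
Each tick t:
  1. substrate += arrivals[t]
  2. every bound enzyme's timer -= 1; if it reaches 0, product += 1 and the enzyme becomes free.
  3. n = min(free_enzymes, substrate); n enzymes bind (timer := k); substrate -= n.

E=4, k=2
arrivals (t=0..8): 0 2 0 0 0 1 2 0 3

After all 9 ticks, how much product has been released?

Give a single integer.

t=0: arr=0 -> substrate=0 bound=0 product=0
t=1: arr=2 -> substrate=0 bound=2 product=0
t=2: arr=0 -> substrate=0 bound=2 product=0
t=3: arr=0 -> substrate=0 bound=0 product=2
t=4: arr=0 -> substrate=0 bound=0 product=2
t=5: arr=1 -> substrate=0 bound=1 product=2
t=6: arr=2 -> substrate=0 bound=3 product=2
t=7: arr=0 -> substrate=0 bound=2 product=3
t=8: arr=3 -> substrate=0 bound=3 product=5

Answer: 5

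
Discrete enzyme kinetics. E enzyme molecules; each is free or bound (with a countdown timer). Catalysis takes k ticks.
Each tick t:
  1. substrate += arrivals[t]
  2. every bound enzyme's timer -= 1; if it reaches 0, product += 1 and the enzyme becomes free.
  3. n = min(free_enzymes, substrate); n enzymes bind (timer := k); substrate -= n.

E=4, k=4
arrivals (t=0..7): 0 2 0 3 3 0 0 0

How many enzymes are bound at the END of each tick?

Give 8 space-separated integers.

Answer: 0 2 2 4 4 4 4 4

Derivation:
t=0: arr=0 -> substrate=0 bound=0 product=0
t=1: arr=2 -> substrate=0 bound=2 product=0
t=2: arr=0 -> substrate=0 bound=2 product=0
t=3: arr=3 -> substrate=1 bound=4 product=0
t=4: arr=3 -> substrate=4 bound=4 product=0
t=5: arr=0 -> substrate=2 bound=4 product=2
t=6: arr=0 -> substrate=2 bound=4 product=2
t=7: arr=0 -> substrate=0 bound=4 product=4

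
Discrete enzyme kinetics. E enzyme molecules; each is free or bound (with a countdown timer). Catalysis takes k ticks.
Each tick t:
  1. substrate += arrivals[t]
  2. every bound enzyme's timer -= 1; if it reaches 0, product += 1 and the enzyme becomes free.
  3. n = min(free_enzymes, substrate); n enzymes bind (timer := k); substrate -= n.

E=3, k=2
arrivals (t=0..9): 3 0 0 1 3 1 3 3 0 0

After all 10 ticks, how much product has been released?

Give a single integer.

Answer: 10

Derivation:
t=0: arr=3 -> substrate=0 bound=3 product=0
t=1: arr=0 -> substrate=0 bound=3 product=0
t=2: arr=0 -> substrate=0 bound=0 product=3
t=3: arr=1 -> substrate=0 bound=1 product=3
t=4: arr=3 -> substrate=1 bound=3 product=3
t=5: arr=1 -> substrate=1 bound=3 product=4
t=6: arr=3 -> substrate=2 bound=3 product=6
t=7: arr=3 -> substrate=4 bound=3 product=7
t=8: arr=0 -> substrate=2 bound=3 product=9
t=9: arr=0 -> substrate=1 bound=3 product=10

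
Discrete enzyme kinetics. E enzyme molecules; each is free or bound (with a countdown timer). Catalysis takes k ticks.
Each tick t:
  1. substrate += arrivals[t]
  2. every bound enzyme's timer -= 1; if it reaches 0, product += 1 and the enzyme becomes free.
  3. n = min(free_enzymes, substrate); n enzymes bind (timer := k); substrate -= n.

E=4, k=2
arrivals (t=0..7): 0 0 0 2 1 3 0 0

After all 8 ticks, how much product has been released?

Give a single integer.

t=0: arr=0 -> substrate=0 bound=0 product=0
t=1: arr=0 -> substrate=0 bound=0 product=0
t=2: arr=0 -> substrate=0 bound=0 product=0
t=3: arr=2 -> substrate=0 bound=2 product=0
t=4: arr=1 -> substrate=0 bound=3 product=0
t=5: arr=3 -> substrate=0 bound=4 product=2
t=6: arr=0 -> substrate=0 bound=3 product=3
t=7: arr=0 -> substrate=0 bound=0 product=6

Answer: 6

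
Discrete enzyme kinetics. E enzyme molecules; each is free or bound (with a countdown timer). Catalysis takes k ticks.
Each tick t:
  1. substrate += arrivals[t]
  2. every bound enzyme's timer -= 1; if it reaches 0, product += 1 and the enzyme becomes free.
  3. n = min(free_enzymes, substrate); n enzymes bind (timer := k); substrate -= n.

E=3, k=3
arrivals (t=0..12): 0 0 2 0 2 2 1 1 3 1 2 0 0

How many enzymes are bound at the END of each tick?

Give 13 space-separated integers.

t=0: arr=0 -> substrate=0 bound=0 product=0
t=1: arr=0 -> substrate=0 bound=0 product=0
t=2: arr=2 -> substrate=0 bound=2 product=0
t=3: arr=0 -> substrate=0 bound=2 product=0
t=4: arr=2 -> substrate=1 bound=3 product=0
t=5: arr=2 -> substrate=1 bound=3 product=2
t=6: arr=1 -> substrate=2 bound=3 product=2
t=7: arr=1 -> substrate=2 bound=3 product=3
t=8: arr=3 -> substrate=3 bound=3 product=5
t=9: arr=1 -> substrate=4 bound=3 product=5
t=10: arr=2 -> substrate=5 bound=3 product=6
t=11: arr=0 -> substrate=3 bound=3 product=8
t=12: arr=0 -> substrate=3 bound=3 product=8

Answer: 0 0 2 2 3 3 3 3 3 3 3 3 3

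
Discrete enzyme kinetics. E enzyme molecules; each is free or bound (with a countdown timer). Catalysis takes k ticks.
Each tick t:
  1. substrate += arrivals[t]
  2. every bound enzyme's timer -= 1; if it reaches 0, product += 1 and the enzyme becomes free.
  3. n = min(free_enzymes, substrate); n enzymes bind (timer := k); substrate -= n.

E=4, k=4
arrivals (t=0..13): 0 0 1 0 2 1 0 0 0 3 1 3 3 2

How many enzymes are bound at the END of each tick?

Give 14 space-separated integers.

Answer: 0 0 1 1 3 4 3 3 1 3 4 4 4 4

Derivation:
t=0: arr=0 -> substrate=0 bound=0 product=0
t=1: arr=0 -> substrate=0 bound=0 product=0
t=2: arr=1 -> substrate=0 bound=1 product=0
t=3: arr=0 -> substrate=0 bound=1 product=0
t=4: arr=2 -> substrate=0 bound=3 product=0
t=5: arr=1 -> substrate=0 bound=4 product=0
t=6: arr=0 -> substrate=0 bound=3 product=1
t=7: arr=0 -> substrate=0 bound=3 product=1
t=8: arr=0 -> substrate=0 bound=1 product=3
t=9: arr=3 -> substrate=0 bound=3 product=4
t=10: arr=1 -> substrate=0 bound=4 product=4
t=11: arr=3 -> substrate=3 bound=4 product=4
t=12: arr=3 -> substrate=6 bound=4 product=4
t=13: arr=2 -> substrate=5 bound=4 product=7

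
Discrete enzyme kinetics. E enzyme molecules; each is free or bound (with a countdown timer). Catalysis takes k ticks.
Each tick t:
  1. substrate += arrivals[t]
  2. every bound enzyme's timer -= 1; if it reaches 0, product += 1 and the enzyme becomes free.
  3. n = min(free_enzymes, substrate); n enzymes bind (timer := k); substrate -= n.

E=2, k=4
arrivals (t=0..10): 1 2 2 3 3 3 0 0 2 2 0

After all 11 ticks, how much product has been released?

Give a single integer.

Answer: 4

Derivation:
t=0: arr=1 -> substrate=0 bound=1 product=0
t=1: arr=2 -> substrate=1 bound=2 product=0
t=2: arr=2 -> substrate=3 bound=2 product=0
t=3: arr=3 -> substrate=6 bound=2 product=0
t=4: arr=3 -> substrate=8 bound=2 product=1
t=5: arr=3 -> substrate=10 bound=2 product=2
t=6: arr=0 -> substrate=10 bound=2 product=2
t=7: arr=0 -> substrate=10 bound=2 product=2
t=8: arr=2 -> substrate=11 bound=2 product=3
t=9: arr=2 -> substrate=12 bound=2 product=4
t=10: arr=0 -> substrate=12 bound=2 product=4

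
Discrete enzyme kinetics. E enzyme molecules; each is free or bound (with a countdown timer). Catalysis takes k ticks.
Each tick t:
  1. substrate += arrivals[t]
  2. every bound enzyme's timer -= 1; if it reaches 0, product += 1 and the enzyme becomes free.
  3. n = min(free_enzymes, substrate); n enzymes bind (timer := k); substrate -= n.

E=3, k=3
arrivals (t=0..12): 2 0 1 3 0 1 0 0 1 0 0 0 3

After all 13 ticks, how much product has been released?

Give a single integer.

t=0: arr=2 -> substrate=0 bound=2 product=0
t=1: arr=0 -> substrate=0 bound=2 product=0
t=2: arr=1 -> substrate=0 bound=3 product=0
t=3: arr=3 -> substrate=1 bound=3 product=2
t=4: arr=0 -> substrate=1 bound=3 product=2
t=5: arr=1 -> substrate=1 bound=3 product=3
t=6: arr=0 -> substrate=0 bound=2 product=5
t=7: arr=0 -> substrate=0 bound=2 product=5
t=8: arr=1 -> substrate=0 bound=2 product=6
t=9: arr=0 -> substrate=0 bound=1 product=7
t=10: arr=0 -> substrate=0 bound=1 product=7
t=11: arr=0 -> substrate=0 bound=0 product=8
t=12: arr=3 -> substrate=0 bound=3 product=8

Answer: 8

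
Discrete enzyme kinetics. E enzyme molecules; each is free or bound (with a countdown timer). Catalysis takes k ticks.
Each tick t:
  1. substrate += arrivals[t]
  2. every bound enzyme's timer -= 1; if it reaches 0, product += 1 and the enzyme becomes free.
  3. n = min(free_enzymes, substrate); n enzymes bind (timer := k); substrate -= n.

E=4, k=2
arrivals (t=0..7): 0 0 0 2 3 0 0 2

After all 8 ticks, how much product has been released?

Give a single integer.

t=0: arr=0 -> substrate=0 bound=0 product=0
t=1: arr=0 -> substrate=0 bound=0 product=0
t=2: arr=0 -> substrate=0 bound=0 product=0
t=3: arr=2 -> substrate=0 bound=2 product=0
t=4: arr=3 -> substrate=1 bound=4 product=0
t=5: arr=0 -> substrate=0 bound=3 product=2
t=6: arr=0 -> substrate=0 bound=1 product=4
t=7: arr=2 -> substrate=0 bound=2 product=5

Answer: 5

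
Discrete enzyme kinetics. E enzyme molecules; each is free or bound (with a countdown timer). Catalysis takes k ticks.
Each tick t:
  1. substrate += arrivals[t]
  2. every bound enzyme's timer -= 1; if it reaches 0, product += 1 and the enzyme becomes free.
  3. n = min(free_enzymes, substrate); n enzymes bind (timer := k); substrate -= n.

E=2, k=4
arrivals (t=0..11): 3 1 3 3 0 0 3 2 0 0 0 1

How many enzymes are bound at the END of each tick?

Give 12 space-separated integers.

t=0: arr=3 -> substrate=1 bound=2 product=0
t=1: arr=1 -> substrate=2 bound=2 product=0
t=2: arr=3 -> substrate=5 bound=2 product=0
t=3: arr=3 -> substrate=8 bound=2 product=0
t=4: arr=0 -> substrate=6 bound=2 product=2
t=5: arr=0 -> substrate=6 bound=2 product=2
t=6: arr=3 -> substrate=9 bound=2 product=2
t=7: arr=2 -> substrate=11 bound=2 product=2
t=8: arr=0 -> substrate=9 bound=2 product=4
t=9: arr=0 -> substrate=9 bound=2 product=4
t=10: arr=0 -> substrate=9 bound=2 product=4
t=11: arr=1 -> substrate=10 bound=2 product=4

Answer: 2 2 2 2 2 2 2 2 2 2 2 2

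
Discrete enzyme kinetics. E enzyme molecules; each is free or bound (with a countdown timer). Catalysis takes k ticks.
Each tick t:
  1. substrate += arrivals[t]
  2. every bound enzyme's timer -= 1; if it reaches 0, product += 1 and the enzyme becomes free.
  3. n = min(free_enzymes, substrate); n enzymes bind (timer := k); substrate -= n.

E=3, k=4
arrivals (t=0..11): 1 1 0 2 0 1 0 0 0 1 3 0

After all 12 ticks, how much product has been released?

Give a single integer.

Answer: 5

Derivation:
t=0: arr=1 -> substrate=0 bound=1 product=0
t=1: arr=1 -> substrate=0 bound=2 product=0
t=2: arr=0 -> substrate=0 bound=2 product=0
t=3: arr=2 -> substrate=1 bound=3 product=0
t=4: arr=0 -> substrate=0 bound=3 product=1
t=5: arr=1 -> substrate=0 bound=3 product=2
t=6: arr=0 -> substrate=0 bound=3 product=2
t=7: arr=0 -> substrate=0 bound=2 product=3
t=8: arr=0 -> substrate=0 bound=1 product=4
t=9: arr=1 -> substrate=0 bound=1 product=5
t=10: arr=3 -> substrate=1 bound=3 product=5
t=11: arr=0 -> substrate=1 bound=3 product=5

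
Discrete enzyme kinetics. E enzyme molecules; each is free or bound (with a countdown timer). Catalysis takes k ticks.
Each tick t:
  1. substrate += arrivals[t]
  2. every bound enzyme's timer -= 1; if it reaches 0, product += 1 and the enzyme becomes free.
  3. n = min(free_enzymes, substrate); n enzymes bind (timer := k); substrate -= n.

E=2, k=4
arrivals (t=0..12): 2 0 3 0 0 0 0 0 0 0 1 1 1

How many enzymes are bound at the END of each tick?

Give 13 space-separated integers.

t=0: arr=2 -> substrate=0 bound=2 product=0
t=1: arr=0 -> substrate=0 bound=2 product=0
t=2: arr=3 -> substrate=3 bound=2 product=0
t=3: arr=0 -> substrate=3 bound=2 product=0
t=4: arr=0 -> substrate=1 bound=2 product=2
t=5: arr=0 -> substrate=1 bound=2 product=2
t=6: arr=0 -> substrate=1 bound=2 product=2
t=7: arr=0 -> substrate=1 bound=2 product=2
t=8: arr=0 -> substrate=0 bound=1 product=4
t=9: arr=0 -> substrate=0 bound=1 product=4
t=10: arr=1 -> substrate=0 bound=2 product=4
t=11: arr=1 -> substrate=1 bound=2 product=4
t=12: arr=1 -> substrate=1 bound=2 product=5

Answer: 2 2 2 2 2 2 2 2 1 1 2 2 2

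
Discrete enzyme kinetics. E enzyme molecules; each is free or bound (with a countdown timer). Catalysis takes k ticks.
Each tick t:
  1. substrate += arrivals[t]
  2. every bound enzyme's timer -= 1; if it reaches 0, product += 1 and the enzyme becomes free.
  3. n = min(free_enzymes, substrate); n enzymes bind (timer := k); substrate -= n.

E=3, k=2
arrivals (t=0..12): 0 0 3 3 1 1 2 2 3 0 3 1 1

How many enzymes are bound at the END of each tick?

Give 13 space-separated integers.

Answer: 0 0 3 3 3 3 3 3 3 3 3 3 3

Derivation:
t=0: arr=0 -> substrate=0 bound=0 product=0
t=1: arr=0 -> substrate=0 bound=0 product=0
t=2: arr=3 -> substrate=0 bound=3 product=0
t=3: arr=3 -> substrate=3 bound=3 product=0
t=4: arr=1 -> substrate=1 bound=3 product=3
t=5: arr=1 -> substrate=2 bound=3 product=3
t=6: arr=2 -> substrate=1 bound=3 product=6
t=7: arr=2 -> substrate=3 bound=3 product=6
t=8: arr=3 -> substrate=3 bound=3 product=9
t=9: arr=0 -> substrate=3 bound=3 product=9
t=10: arr=3 -> substrate=3 bound=3 product=12
t=11: arr=1 -> substrate=4 bound=3 product=12
t=12: arr=1 -> substrate=2 bound=3 product=15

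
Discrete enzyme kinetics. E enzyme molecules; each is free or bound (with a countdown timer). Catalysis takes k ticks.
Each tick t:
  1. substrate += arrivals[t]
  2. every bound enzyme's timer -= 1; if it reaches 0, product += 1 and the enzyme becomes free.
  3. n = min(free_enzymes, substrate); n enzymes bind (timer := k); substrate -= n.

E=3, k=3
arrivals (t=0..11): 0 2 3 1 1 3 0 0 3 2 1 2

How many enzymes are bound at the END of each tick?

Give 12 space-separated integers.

Answer: 0 2 3 3 3 3 3 3 3 3 3 3

Derivation:
t=0: arr=0 -> substrate=0 bound=0 product=0
t=1: arr=2 -> substrate=0 bound=2 product=0
t=2: arr=3 -> substrate=2 bound=3 product=0
t=3: arr=1 -> substrate=3 bound=3 product=0
t=4: arr=1 -> substrate=2 bound=3 product=2
t=5: arr=3 -> substrate=4 bound=3 product=3
t=6: arr=0 -> substrate=4 bound=3 product=3
t=7: arr=0 -> substrate=2 bound=3 product=5
t=8: arr=3 -> substrate=4 bound=3 product=6
t=9: arr=2 -> substrate=6 bound=3 product=6
t=10: arr=1 -> substrate=5 bound=3 product=8
t=11: arr=2 -> substrate=6 bound=3 product=9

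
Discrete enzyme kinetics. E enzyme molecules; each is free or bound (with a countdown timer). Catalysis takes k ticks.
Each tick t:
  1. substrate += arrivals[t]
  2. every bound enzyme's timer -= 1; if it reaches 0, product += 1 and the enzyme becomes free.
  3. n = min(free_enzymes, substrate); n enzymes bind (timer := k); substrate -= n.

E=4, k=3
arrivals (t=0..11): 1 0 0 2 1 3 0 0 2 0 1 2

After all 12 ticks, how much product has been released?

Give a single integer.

t=0: arr=1 -> substrate=0 bound=1 product=0
t=1: arr=0 -> substrate=0 bound=1 product=0
t=2: arr=0 -> substrate=0 bound=1 product=0
t=3: arr=2 -> substrate=0 bound=2 product=1
t=4: arr=1 -> substrate=0 bound=3 product=1
t=5: arr=3 -> substrate=2 bound=4 product=1
t=6: arr=0 -> substrate=0 bound=4 product=3
t=7: arr=0 -> substrate=0 bound=3 product=4
t=8: arr=2 -> substrate=0 bound=4 product=5
t=9: arr=0 -> substrate=0 bound=2 product=7
t=10: arr=1 -> substrate=0 bound=3 product=7
t=11: arr=2 -> substrate=0 bound=3 product=9

Answer: 9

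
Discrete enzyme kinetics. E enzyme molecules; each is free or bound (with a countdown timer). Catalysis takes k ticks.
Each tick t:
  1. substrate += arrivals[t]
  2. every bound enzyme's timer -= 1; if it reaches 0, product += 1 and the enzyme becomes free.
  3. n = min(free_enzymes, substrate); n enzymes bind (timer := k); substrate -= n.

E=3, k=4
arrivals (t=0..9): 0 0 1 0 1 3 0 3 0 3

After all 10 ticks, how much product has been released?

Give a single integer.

t=0: arr=0 -> substrate=0 bound=0 product=0
t=1: arr=0 -> substrate=0 bound=0 product=0
t=2: arr=1 -> substrate=0 bound=1 product=0
t=3: arr=0 -> substrate=0 bound=1 product=0
t=4: arr=1 -> substrate=0 bound=2 product=0
t=5: arr=3 -> substrate=2 bound=3 product=0
t=6: arr=0 -> substrate=1 bound=3 product=1
t=7: arr=3 -> substrate=4 bound=3 product=1
t=8: arr=0 -> substrate=3 bound=3 product=2
t=9: arr=3 -> substrate=5 bound=3 product=3

Answer: 3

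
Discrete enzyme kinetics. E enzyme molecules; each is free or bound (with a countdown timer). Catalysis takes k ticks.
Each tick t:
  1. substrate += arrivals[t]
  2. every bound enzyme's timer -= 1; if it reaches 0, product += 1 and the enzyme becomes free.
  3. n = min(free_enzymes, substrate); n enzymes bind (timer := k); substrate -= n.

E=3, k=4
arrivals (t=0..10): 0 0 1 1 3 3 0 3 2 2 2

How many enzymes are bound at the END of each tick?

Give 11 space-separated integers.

t=0: arr=0 -> substrate=0 bound=0 product=0
t=1: arr=0 -> substrate=0 bound=0 product=0
t=2: arr=1 -> substrate=0 bound=1 product=0
t=3: arr=1 -> substrate=0 bound=2 product=0
t=4: arr=3 -> substrate=2 bound=3 product=0
t=5: arr=3 -> substrate=5 bound=3 product=0
t=6: arr=0 -> substrate=4 bound=3 product=1
t=7: arr=3 -> substrate=6 bound=3 product=2
t=8: arr=2 -> substrate=7 bound=3 product=3
t=9: arr=2 -> substrate=9 bound=3 product=3
t=10: arr=2 -> substrate=10 bound=3 product=4

Answer: 0 0 1 2 3 3 3 3 3 3 3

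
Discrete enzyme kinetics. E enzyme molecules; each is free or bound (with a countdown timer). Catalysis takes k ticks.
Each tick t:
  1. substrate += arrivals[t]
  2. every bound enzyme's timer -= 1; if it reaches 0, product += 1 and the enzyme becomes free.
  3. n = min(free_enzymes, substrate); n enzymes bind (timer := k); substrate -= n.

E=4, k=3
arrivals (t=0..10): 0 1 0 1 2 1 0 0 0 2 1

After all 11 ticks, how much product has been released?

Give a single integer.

t=0: arr=0 -> substrate=0 bound=0 product=0
t=1: arr=1 -> substrate=0 bound=1 product=0
t=2: arr=0 -> substrate=0 bound=1 product=0
t=3: arr=1 -> substrate=0 bound=2 product=0
t=4: arr=2 -> substrate=0 bound=3 product=1
t=5: arr=1 -> substrate=0 bound=4 product=1
t=6: arr=0 -> substrate=0 bound=3 product=2
t=7: arr=0 -> substrate=0 bound=1 product=4
t=8: arr=0 -> substrate=0 bound=0 product=5
t=9: arr=2 -> substrate=0 bound=2 product=5
t=10: arr=1 -> substrate=0 bound=3 product=5

Answer: 5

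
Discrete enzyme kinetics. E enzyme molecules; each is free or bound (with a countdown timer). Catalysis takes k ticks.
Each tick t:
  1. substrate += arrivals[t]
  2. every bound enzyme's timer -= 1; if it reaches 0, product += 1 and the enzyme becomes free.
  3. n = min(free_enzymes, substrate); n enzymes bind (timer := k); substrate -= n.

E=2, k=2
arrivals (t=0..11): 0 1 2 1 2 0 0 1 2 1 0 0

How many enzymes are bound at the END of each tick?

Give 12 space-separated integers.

t=0: arr=0 -> substrate=0 bound=0 product=0
t=1: arr=1 -> substrate=0 bound=1 product=0
t=2: arr=2 -> substrate=1 bound=2 product=0
t=3: arr=1 -> substrate=1 bound=2 product=1
t=4: arr=2 -> substrate=2 bound=2 product=2
t=5: arr=0 -> substrate=1 bound=2 product=3
t=6: arr=0 -> substrate=0 bound=2 product=4
t=7: arr=1 -> substrate=0 bound=2 product=5
t=8: arr=2 -> substrate=1 bound=2 product=6
t=9: arr=1 -> substrate=1 bound=2 product=7
t=10: arr=0 -> substrate=0 bound=2 product=8
t=11: arr=0 -> substrate=0 bound=1 product=9

Answer: 0 1 2 2 2 2 2 2 2 2 2 1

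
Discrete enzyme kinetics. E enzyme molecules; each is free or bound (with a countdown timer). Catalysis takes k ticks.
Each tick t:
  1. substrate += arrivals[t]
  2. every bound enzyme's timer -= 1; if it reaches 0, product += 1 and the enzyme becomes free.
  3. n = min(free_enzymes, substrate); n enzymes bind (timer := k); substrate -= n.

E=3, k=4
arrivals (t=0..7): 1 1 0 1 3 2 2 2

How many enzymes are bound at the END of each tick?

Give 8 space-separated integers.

Answer: 1 2 2 3 3 3 3 3

Derivation:
t=0: arr=1 -> substrate=0 bound=1 product=0
t=1: arr=1 -> substrate=0 bound=2 product=0
t=2: arr=0 -> substrate=0 bound=2 product=0
t=3: arr=1 -> substrate=0 bound=3 product=0
t=4: arr=3 -> substrate=2 bound=3 product=1
t=5: arr=2 -> substrate=3 bound=3 product=2
t=6: arr=2 -> substrate=5 bound=3 product=2
t=7: arr=2 -> substrate=6 bound=3 product=3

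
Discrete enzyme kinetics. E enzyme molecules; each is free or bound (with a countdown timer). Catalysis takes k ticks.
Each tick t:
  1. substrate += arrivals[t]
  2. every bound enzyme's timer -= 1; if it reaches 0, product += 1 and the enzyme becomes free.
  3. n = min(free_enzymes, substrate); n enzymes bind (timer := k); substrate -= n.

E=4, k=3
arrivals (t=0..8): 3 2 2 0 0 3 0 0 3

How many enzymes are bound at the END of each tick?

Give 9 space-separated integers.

Answer: 3 4 4 4 3 4 3 3 4

Derivation:
t=0: arr=3 -> substrate=0 bound=3 product=0
t=1: arr=2 -> substrate=1 bound=4 product=0
t=2: arr=2 -> substrate=3 bound=4 product=0
t=3: arr=0 -> substrate=0 bound=4 product=3
t=4: arr=0 -> substrate=0 bound=3 product=4
t=5: arr=3 -> substrate=2 bound=4 product=4
t=6: arr=0 -> substrate=0 bound=3 product=7
t=7: arr=0 -> substrate=0 bound=3 product=7
t=8: arr=3 -> substrate=1 bound=4 product=8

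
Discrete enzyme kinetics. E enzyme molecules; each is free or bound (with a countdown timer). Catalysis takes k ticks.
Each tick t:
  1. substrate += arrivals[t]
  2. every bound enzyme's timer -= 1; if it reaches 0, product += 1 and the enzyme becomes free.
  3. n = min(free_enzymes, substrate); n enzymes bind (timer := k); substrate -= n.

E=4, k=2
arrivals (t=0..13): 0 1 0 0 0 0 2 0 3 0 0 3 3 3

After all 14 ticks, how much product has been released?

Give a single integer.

Answer: 9

Derivation:
t=0: arr=0 -> substrate=0 bound=0 product=0
t=1: arr=1 -> substrate=0 bound=1 product=0
t=2: arr=0 -> substrate=0 bound=1 product=0
t=3: arr=0 -> substrate=0 bound=0 product=1
t=4: arr=0 -> substrate=0 bound=0 product=1
t=5: arr=0 -> substrate=0 bound=0 product=1
t=6: arr=2 -> substrate=0 bound=2 product=1
t=7: arr=0 -> substrate=0 bound=2 product=1
t=8: arr=3 -> substrate=0 bound=3 product=3
t=9: arr=0 -> substrate=0 bound=3 product=3
t=10: arr=0 -> substrate=0 bound=0 product=6
t=11: arr=3 -> substrate=0 bound=3 product=6
t=12: arr=3 -> substrate=2 bound=4 product=6
t=13: arr=3 -> substrate=2 bound=4 product=9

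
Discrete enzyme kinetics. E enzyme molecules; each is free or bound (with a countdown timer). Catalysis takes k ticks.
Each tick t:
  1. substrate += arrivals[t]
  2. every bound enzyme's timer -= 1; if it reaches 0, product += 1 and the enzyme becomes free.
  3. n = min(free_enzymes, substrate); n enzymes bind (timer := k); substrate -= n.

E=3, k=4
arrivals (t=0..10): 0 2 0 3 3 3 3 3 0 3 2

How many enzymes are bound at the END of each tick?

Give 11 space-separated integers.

Answer: 0 2 2 3 3 3 3 3 3 3 3

Derivation:
t=0: arr=0 -> substrate=0 bound=0 product=0
t=1: arr=2 -> substrate=0 bound=2 product=0
t=2: arr=0 -> substrate=0 bound=2 product=0
t=3: arr=3 -> substrate=2 bound=3 product=0
t=4: arr=3 -> substrate=5 bound=3 product=0
t=5: arr=3 -> substrate=6 bound=3 product=2
t=6: arr=3 -> substrate=9 bound=3 product=2
t=7: arr=3 -> substrate=11 bound=3 product=3
t=8: arr=0 -> substrate=11 bound=3 product=3
t=9: arr=3 -> substrate=12 bound=3 product=5
t=10: arr=2 -> substrate=14 bound=3 product=5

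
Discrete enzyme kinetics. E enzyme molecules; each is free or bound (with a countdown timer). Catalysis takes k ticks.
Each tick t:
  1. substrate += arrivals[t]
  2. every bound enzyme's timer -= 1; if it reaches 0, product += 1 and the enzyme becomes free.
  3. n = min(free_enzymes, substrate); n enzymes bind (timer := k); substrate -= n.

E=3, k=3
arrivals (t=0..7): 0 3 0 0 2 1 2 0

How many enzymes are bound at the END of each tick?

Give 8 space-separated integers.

Answer: 0 3 3 3 2 3 3 3

Derivation:
t=0: arr=0 -> substrate=0 bound=0 product=0
t=1: arr=3 -> substrate=0 bound=3 product=0
t=2: arr=0 -> substrate=0 bound=3 product=0
t=3: arr=0 -> substrate=0 bound=3 product=0
t=4: arr=2 -> substrate=0 bound=2 product=3
t=5: arr=1 -> substrate=0 bound=3 product=3
t=6: arr=2 -> substrate=2 bound=3 product=3
t=7: arr=0 -> substrate=0 bound=3 product=5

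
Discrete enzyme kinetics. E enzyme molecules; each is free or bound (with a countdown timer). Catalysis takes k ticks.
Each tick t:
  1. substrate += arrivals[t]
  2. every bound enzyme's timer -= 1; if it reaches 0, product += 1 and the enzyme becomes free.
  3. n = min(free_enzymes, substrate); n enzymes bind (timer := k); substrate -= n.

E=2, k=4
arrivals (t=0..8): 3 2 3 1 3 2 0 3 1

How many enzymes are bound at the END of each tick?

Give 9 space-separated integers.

Answer: 2 2 2 2 2 2 2 2 2

Derivation:
t=0: arr=3 -> substrate=1 bound=2 product=0
t=1: arr=2 -> substrate=3 bound=2 product=0
t=2: arr=3 -> substrate=6 bound=2 product=0
t=3: arr=1 -> substrate=7 bound=2 product=0
t=4: arr=3 -> substrate=8 bound=2 product=2
t=5: arr=2 -> substrate=10 bound=2 product=2
t=6: arr=0 -> substrate=10 bound=2 product=2
t=7: arr=3 -> substrate=13 bound=2 product=2
t=8: arr=1 -> substrate=12 bound=2 product=4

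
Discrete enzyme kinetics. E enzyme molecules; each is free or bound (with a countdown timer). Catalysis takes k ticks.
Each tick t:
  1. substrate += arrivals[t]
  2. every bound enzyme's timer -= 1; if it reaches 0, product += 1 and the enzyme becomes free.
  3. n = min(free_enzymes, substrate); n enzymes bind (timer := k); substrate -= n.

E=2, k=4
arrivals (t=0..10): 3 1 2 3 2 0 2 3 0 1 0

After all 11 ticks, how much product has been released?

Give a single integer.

Answer: 4

Derivation:
t=0: arr=3 -> substrate=1 bound=2 product=0
t=1: arr=1 -> substrate=2 bound=2 product=0
t=2: arr=2 -> substrate=4 bound=2 product=0
t=3: arr=3 -> substrate=7 bound=2 product=0
t=4: arr=2 -> substrate=7 bound=2 product=2
t=5: arr=0 -> substrate=7 bound=2 product=2
t=6: arr=2 -> substrate=9 bound=2 product=2
t=7: arr=3 -> substrate=12 bound=2 product=2
t=8: arr=0 -> substrate=10 bound=2 product=4
t=9: arr=1 -> substrate=11 bound=2 product=4
t=10: arr=0 -> substrate=11 bound=2 product=4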